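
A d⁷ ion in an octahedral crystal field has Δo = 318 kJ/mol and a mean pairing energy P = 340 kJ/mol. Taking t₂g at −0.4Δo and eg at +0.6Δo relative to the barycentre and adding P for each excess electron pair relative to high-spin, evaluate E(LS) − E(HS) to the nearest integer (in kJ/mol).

22

High-spin: t₂g⁵ eg², CFSE = -0.8Δo = -254 kJ/mol.
Low-spin: t₂g⁶ eg¹, orbital CFSE = -1.8Δo = -572 kJ/mol; plus 1 excess pair × P = +340 kJ/mol; total -232 kJ/mol.
Thus E(LS) − E(HS) = 22 kJ/mol.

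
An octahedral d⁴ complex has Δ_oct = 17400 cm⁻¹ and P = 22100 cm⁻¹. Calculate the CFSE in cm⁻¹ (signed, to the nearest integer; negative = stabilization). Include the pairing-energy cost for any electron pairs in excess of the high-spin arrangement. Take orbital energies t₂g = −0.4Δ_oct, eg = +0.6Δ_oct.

-10440

Δ_oct < P, so pairing is avoided: the ground state is high-spin.
Configuration: t₂g³ eg¹.
Orbital CFSE = -0.6Δ_oct = -0.6 × 17400 = -10440 cm⁻¹.
High-spin has no excess pairs, so no pairing correction applies.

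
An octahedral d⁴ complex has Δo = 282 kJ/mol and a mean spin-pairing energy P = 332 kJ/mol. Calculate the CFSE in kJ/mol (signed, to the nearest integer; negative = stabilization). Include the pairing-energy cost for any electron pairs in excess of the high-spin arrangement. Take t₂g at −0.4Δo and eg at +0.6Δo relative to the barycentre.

-169

Δo < P, so pairing is avoided: the ground state is high-spin.
That gives t₂g³ eg¹.
Orbital CFSE = -0.6Δo = -0.6 × 282 = -169 kJ/mol.
High-spin has no excess pairs, so no pairing correction applies.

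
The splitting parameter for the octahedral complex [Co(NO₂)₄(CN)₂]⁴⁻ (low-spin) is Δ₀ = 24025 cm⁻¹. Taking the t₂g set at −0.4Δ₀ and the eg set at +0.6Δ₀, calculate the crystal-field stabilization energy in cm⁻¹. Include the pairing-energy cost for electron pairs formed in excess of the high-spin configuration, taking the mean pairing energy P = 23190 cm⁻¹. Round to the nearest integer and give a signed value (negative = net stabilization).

Ligand charges: 4×(-1) from NO₂⁻ and 2×(-1) from CN⁻ sum to -6; with overall charge -4, Co is +2.
Co is in group 9, so Co²⁺ is d⁷ (9 − 2 = 7).
Configuration: t₂g⁶ eg¹.
CFSE(orbital) = 6×(-0.4Δ₀) + 1×(0.6Δ₀) = -1.8Δ₀; with Δ₀ = 24025 cm⁻¹ that is -43245 cm⁻¹.
Relative to high-spin t₂g⁵ eg² (2 paired), the low-spin configuration has 1 additional pair, contributing +1 × 23190 = +23190 cm⁻¹.
Combining: -43245 + 23190 = -20055 cm⁻¹.

-20055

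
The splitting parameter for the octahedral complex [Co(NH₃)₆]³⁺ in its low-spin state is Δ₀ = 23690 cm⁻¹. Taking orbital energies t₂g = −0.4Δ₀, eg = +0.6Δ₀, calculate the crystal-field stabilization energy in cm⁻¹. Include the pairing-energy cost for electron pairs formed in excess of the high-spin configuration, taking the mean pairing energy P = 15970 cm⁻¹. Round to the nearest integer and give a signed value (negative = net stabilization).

NH₃ is neutral, so the +3 overall charge sits on Co: oxidation state +3.
Co³⁺: group 9, so d-count = 9 − 3 = 6.
Configuration: t₂g⁶ eg⁰.
CFSE(orbital) = 6×(-0.4Δ₀) + 0×(0.6Δ₀) = -2.4Δ₀; with Δ₀ = 23690 cm⁻¹ that is -56856 cm⁻¹.
High-spin d⁶ would be t₂g⁴ eg² with 1 pair; low-spin has 3, so 2 excess pairs cost +2P = +31940 cm⁻¹.
Net CFSE = -56856 + 31940 = -24916 cm⁻¹.

-24916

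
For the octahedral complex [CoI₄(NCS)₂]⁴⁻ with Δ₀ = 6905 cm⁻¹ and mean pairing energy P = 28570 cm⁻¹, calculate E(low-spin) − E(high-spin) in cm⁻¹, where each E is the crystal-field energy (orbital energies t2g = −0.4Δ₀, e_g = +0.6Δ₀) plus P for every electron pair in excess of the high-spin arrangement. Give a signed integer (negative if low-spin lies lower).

Ligand charges: 4×(-1) from I⁻ and 2×(-1) from NCS⁻ sum to -6; with overall charge -4, Co is +2.
Group 9 minus oxidation state +2 gives a d⁷ configuration for Co²⁺.
High-spin: t2g^5 e_g^2, CFSE = -0.8Δ₀ = -5524 cm⁻¹.
For low-spin the configuration is t2g^6 e_g^1: orbital energy -1.8 × 6905 = -12429 cm⁻¹, and 1 additional pair relative to high-spin adds 28570 cm⁻¹, giving 16141 cm⁻¹.
Thus E(LS) − E(HS) = 21665 cm⁻¹.

21665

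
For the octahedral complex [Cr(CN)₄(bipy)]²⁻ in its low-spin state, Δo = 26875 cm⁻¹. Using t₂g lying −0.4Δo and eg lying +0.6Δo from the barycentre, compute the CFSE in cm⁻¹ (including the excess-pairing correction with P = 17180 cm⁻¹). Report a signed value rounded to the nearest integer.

-25820

Ligand charges: 4×(-1) from CN⁻ and 1×(+0) from bipy sum to -4; with overall charge -2, Cr is +2.
Cr²⁺: group 6, so d-count = 6 − 2 = 4.
Configuration: t₂g⁴ eg⁰.
CFSE(orbital) = 4×(-0.4Δo) + 0×(0.6Δo) = -1.6Δo; with Δo = 26875 cm⁻¹ that is -43000 cm⁻¹.
High-spin d⁴ would be t₂g³ eg¹ with 0 pairs; low-spin has 1, so 1 excess pair costs +1P = +17180 cm⁻¹.
Combining: -43000 + 17180 = -25820 cm⁻¹.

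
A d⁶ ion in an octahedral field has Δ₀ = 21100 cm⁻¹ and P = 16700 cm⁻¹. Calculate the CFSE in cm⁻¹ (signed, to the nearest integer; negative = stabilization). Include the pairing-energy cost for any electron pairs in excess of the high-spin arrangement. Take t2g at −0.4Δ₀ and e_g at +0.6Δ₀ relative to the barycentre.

-17240

Δ₀ > P, so pairing is preferred: the ground state is low-spin.
Filling d⁶ accordingly: t2g^6 e_g^0.
Orbital CFSE = -2.4Δ₀ = -2.4 × 21100 = -50640 cm⁻¹.
Excess pairs vs high-spin: 3 − 1 = 2; pairing cost = +33400 cm⁻¹.
Net CFSE = -50640 + 33400 = -17240 cm⁻¹.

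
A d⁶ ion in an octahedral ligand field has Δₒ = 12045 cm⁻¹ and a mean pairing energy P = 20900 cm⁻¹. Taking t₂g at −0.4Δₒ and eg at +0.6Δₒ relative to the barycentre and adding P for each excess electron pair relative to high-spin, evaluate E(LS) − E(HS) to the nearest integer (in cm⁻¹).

17710

High-spin d⁶ fills as t₂g⁴ eg² with CFSE 4(−0.4) + 2(+0.6) = -0.4Δₒ = -4818 cm⁻¹.
For low-spin the configuration is t₂g⁶ eg⁰: orbital energy -2.4 × 12045 = -28908 cm⁻¹, and 2 additional pairs relative to high-spin add 41800 cm⁻¹, giving 12892 cm⁻¹.
E(LS) − E(HS) = 12892 − (-4818) = 17710 cm⁻¹.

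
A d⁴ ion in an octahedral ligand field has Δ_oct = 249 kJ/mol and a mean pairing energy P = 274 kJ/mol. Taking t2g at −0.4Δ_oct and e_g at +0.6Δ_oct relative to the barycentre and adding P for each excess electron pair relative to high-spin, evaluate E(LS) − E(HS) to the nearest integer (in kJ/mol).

High-spin d⁴ fills as t2g^3 e_g^1 with CFSE 3(−0.4) + 1(+0.6) = -0.6Δ_oct = -149 kJ/mol.
Low-spin: t2g^4 e_g^0, orbital CFSE = -1.6Δ_oct = -398 kJ/mol; plus 1 excess pair × P = +274 kJ/mol; total -124 kJ/mol.
The difference is -124 − (-149) = 25 kJ/mol, so high-spin lies lower.

25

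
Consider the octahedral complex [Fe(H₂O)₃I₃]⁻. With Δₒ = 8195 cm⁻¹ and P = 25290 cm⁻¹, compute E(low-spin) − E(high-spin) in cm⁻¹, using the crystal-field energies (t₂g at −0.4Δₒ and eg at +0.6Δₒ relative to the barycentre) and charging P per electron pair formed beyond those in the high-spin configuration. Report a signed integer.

34190

Ligand charges: 3×(+0) from H₂O and 3×(-1) from I⁻ sum to -3; with overall charge -1, Fe is +2.
Fe²⁺: group 8, so d-count = 8 − 2 = 6.
High-spin d⁶ fills as t₂g⁴ eg² with CFSE 4(−0.4) + 2(+0.6) = -0.4Δₒ = -3278 cm⁻¹.
Low-spin: t₂g⁶ eg⁰, orbital CFSE = -2.4Δₒ = -19668 cm⁻¹; plus 2 excess pairs × P = +50580 cm⁻¹; total 30912 cm⁻¹.
E(LS) − E(HS) = 30912 − (-3278) = 34190 cm⁻¹.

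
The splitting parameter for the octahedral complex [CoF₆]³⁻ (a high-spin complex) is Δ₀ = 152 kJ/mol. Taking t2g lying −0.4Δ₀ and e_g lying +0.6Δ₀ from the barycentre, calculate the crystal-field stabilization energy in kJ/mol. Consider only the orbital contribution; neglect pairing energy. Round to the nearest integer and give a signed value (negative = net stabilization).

Each F⁻ contributes -1; 6 × (-1) = -6. With overall charge -3, Co is in the +3 oxidation state.
Group 9 minus oxidation state +3 gives a d⁶ configuration for Co³⁺.
Electron filling gives t2g^4 e_g^2.
Orbital CFSE = 4(-0.4) + 2(0.6) = -0.4Δ₀ = -0.4 × 152 = -61 kJ/mol.

-61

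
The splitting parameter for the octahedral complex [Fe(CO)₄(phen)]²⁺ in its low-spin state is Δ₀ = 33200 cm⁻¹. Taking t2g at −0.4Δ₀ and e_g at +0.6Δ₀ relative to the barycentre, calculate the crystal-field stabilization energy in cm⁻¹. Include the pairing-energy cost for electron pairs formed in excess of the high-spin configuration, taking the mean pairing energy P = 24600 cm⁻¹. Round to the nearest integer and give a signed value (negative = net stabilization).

-30480

Ligand charges: 4×(+0) from CO and 1×(+0) from phen sum to +0; with overall charge +2, Fe is +2.
Group 8 minus oxidation state +2 gives a d⁶ configuration for Fe²⁺.
Configuration: t2g^6 e_g^0.
CFSE(orbital) = 6×(-0.4Δ₀) + 0×(0.6Δ₀) = -2.4Δ₀; with Δ₀ = 33200 cm⁻¹ that is -79680 cm⁻¹.
Relative to high-spin t2g^4 e_g^2 (1 paired), the low-spin configuration has 2 additional pairs, contributing +2 × 24600 = +49200 cm⁻¹.
Net CFSE = -79680 + 49200 = -30480 cm⁻¹.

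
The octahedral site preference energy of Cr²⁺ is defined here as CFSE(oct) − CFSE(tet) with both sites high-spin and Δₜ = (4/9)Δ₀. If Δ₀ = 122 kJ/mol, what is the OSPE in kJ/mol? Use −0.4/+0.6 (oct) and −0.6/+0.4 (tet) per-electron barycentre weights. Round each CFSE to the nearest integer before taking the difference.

-51

Cr sits in group 6; removing 2 electrons leaves Cr²⁺ with 6 − 2 = 4 d electrons.
Octahedral (high-spin): t₂g³ eg¹, CFSE = 3(−0.4) + 1(+0.6) = -0.6Δ₀ = -0.6 × 122 = -73 kJ/mol.
In a tetrahedral site the filling is e² t₂²: CFSE(tet) = -0.4Δₜ = -0.4 × (4/9)(122) = -22 kJ/mol.
Subtracting, OSPE = -73 − (-22) = -51 kJ/mol.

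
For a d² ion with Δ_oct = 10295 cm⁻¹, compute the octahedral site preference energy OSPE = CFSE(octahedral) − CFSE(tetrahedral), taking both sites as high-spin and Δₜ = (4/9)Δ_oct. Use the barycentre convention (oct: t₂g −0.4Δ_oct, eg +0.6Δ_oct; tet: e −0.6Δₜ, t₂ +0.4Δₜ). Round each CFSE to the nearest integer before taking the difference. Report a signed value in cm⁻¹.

Octahedral high-spin t₂g² eg⁰: CFSE = -0.8 × 10295 = -8236 cm⁻¹.
Tetrahedral e² t₂⁰ gives -1.2Δₜ = -1.2 × (4/9) × 10295 = -5491 cm⁻¹.
OSPE = CFSE(oct) − CFSE(tet) = -8236 − (-5491) = -2745 cm⁻¹.

-2745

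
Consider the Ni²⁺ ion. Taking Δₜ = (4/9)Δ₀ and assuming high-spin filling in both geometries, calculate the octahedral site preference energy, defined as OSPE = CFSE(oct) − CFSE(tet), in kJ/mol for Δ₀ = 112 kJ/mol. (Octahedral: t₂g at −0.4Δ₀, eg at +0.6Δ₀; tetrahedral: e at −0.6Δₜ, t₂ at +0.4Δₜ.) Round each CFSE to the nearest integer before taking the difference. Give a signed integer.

-94

Ni²⁺: group 10, so d-count = 10 − 2 = 8.
Octahedral high-spin t₂g⁶ eg²: CFSE = -1.2 × 112 = -134 kJ/mol.
Tetrahedral e⁴ t₂⁴ gives -0.8Δₜ = -0.8 × (4/9) × 112 = -40 kJ/mol.
Subtracting, OSPE = -134 − (-40) = -94 kJ/mol.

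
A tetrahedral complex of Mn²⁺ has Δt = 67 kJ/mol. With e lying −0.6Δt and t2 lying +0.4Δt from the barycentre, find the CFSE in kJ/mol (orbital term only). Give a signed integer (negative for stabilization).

0

Mn is in group 7, so Mn²⁺ is d⁵ (7 − 2 = 5).
Tetrahedral splitting is small, so the complex is high-spin.
The d⁵ electrons fill as e^2 t2^3.
CFSE(orbital) = 2×(-0.6Δt) + 3×(0.4Δt) = 0.0Δt; with Δt = 67 kJ/mol that is 0 kJ/mol.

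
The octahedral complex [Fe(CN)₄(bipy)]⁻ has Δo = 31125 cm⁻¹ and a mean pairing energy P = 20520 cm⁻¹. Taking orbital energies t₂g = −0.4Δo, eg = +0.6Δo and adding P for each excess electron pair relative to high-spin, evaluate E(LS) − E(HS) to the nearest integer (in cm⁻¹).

Ligand charges: 4×(-1) from CN⁻ and 1×(+0) from bipy sum to -4; with overall charge -1, Fe is +3.
Fe is in group 8, so Fe³⁺ is d⁵ (8 − 3 = 5).
High-spin: t₂g³ eg², CFSE = 0.0Δo = 0 cm⁻¹.
For low-spin the configuration is t₂g⁵ eg⁰: orbital energy -2.0 × 31125 = -62250 cm⁻¹, and 2 additional pairs relative to high-spin add 41040 cm⁻¹, giving -21210 cm⁻¹.
E(LS) − E(HS) = -21210 − (0) = -21210 cm⁻¹.

-21210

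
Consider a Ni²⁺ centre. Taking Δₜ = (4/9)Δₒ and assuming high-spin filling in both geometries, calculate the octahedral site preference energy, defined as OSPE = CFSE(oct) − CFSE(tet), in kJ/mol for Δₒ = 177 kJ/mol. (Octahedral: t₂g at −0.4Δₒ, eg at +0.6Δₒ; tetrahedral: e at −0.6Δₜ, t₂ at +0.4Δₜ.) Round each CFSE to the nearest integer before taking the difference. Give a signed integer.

Ni is in group 10, so Ni²⁺ is d⁸ (10 − 2 = 8).
Octahedral (high-spin): t₂g⁶ eg², CFSE = 6(−0.4) + 2(+0.6) = -1.2Δₒ = -1.2 × 177 = -212 kJ/mol.
Tetrahedral e⁴ t₂⁴ gives -0.8Δₜ = -0.8 × (4/9) × 177 = -63 kJ/mol.
Subtracting, OSPE = -212 − (-63) = -149 kJ/mol.

-149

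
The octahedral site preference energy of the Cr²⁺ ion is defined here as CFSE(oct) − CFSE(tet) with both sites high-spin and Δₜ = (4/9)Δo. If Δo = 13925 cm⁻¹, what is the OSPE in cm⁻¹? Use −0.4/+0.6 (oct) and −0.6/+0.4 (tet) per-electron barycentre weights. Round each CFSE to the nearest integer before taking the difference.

Cr is in group 6, so Cr²⁺ is d⁴ (6 − 2 = 4).
Octahedral (high-spin): t2g^3 e_g^1, CFSE = 3(−0.4) + 1(+0.6) = -0.6Δo = -0.6 × 13925 = -8355 cm⁻¹.
In a tetrahedral site the filling is e^2 t2^2: CFSE(tet) = -0.4Δₜ = -0.4 × (4/9)(13925) = -2476 cm⁻¹.
OSPE = CFSE(oct) − CFSE(tet) = -8355 − (-2476) = -5879 cm⁻¹.

-5879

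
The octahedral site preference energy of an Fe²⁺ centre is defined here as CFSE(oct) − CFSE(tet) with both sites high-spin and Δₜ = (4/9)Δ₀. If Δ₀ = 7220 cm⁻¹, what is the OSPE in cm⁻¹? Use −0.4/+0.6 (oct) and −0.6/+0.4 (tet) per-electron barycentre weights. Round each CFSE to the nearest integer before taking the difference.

-963

Fe²⁺: group 8, so d-count = 8 − 2 = 6.
Octahedral (high-spin): t₂g⁴ eg², CFSE = 4(−0.4) + 2(+0.6) = -0.4Δ₀ = -0.4 × 7220 = -2888 cm⁻¹.
In a tetrahedral site the filling is e³ t₂³: CFSE(tet) = -0.6Δₜ = -0.6 × (4/9)(7220) = -1925 cm⁻¹.
OSPE = -2888 − (-1925) = -963 cm⁻¹.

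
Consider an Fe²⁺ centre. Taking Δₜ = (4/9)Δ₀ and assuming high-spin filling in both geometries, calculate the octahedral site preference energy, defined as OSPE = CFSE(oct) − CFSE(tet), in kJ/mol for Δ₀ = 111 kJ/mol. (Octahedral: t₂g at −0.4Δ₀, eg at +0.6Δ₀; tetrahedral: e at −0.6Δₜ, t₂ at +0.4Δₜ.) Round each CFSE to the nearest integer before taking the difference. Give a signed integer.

Fe sits in group 8; removing 2 electrons leaves Fe²⁺ with 8 − 2 = 6 d electrons.
In an octahedral site d⁶ (HS) is t2g^4 e_g^2, giving CFSE(oct) = -0.4Δ₀ = -44 kJ/mol.
In a tetrahedral site the filling is e^3 t2^3: CFSE(tet) = -0.6Δₜ = -0.6 × (4/9)(111) = -30 kJ/mol.
OSPE = CFSE(oct) − CFSE(tet) = -44 − (-30) = -14 kJ/mol.

-14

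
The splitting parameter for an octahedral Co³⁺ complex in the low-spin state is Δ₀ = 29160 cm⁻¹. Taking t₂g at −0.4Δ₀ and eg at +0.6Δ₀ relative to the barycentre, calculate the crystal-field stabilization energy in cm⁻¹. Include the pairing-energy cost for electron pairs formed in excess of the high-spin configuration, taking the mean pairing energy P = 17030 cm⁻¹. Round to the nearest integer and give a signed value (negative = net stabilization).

-35924

Co³⁺: group 9, so d-count = 9 − 3 = 6.
The d⁶ electrons fill as t₂g⁶ eg⁰.
The orbital stabilization is -2.4Δ₀ = -2.4 × 29160 = -69984 cm⁻¹.
Relative to high-spin t₂g⁴ eg² (1 paired), the low-spin configuration has 2 additional pairs, contributing +2 × 17030 = +34060 cm⁻¹.
Combining: -69984 + 34060 = -35924 cm⁻¹.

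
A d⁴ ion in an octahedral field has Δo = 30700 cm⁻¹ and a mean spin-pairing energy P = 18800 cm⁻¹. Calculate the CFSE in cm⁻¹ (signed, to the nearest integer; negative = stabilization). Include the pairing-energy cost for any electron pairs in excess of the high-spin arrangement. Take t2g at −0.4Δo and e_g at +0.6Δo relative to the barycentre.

Since Δo = 30700 cm⁻¹ > P = 18800 cm⁻¹, the complex adopts the low-spin configuration.
That gives t2g^4 e_g^0.
Orbital CFSE = -1.6Δo = -1.6 × 30700 = -49120 cm⁻¹.
Excess pairs vs high-spin: 1 − 0 = 1; pairing cost = +18800 cm⁻¹.
Net CFSE = -49120 + 18800 = -30320 cm⁻¹.

-30320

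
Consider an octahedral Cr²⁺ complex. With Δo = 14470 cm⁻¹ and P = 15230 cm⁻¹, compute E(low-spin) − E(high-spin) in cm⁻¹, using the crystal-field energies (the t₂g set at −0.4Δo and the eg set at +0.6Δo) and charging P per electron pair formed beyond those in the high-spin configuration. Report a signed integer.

Cr²⁺: group 6, so d-count = 6 − 2 = 4.
High-spin d⁴ fills as t₂g³ eg¹ with CFSE 3(−0.4) + 1(+0.6) = -0.6Δo = -8682 cm⁻¹.
Low-spin: t₂g⁴ eg⁰, orbital CFSE = -1.6Δo = -23152 cm⁻¹; plus 1 excess pair × P = +15230 cm⁻¹; total -7922 cm⁻¹.
The difference is -7922 − (-8682) = 760 cm⁻¹, so high-spin lies lower.

760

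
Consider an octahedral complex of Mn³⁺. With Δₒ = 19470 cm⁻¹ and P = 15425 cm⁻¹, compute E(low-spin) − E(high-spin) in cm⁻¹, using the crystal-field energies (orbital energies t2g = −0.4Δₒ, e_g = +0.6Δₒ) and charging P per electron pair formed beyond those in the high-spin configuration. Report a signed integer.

Group 7 minus oxidation state +3 gives a d⁴ configuration for Mn³⁺.
In the high-spin limit (t2g^3 e_g^1) the orbital term is -0.6Δₒ = -11682 cm⁻¹, with no excess pairing.
Low-spin: t2g^4 e_g^0, orbital CFSE = -1.6Δₒ = -31152 cm⁻¹; plus 1 excess pair × P = +15425 cm⁻¹; total -15727 cm⁻¹.
The difference is -15727 − (-11682) = -4045 cm⁻¹, so low-spin lies lower.

-4045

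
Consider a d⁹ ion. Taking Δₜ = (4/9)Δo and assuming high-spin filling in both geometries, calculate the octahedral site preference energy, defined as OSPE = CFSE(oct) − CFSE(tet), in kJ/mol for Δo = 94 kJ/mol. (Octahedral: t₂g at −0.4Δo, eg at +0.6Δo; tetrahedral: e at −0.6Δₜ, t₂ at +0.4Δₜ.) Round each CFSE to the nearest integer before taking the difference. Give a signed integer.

-39

Octahedral high-spin t₂g⁶ eg³: CFSE = -0.6 × 94 = -56 kJ/mol.
In a tetrahedral site the filling is e⁴ t₂⁵: CFSE(tet) = -0.4Δₜ = -0.4 × (4/9)(94) = -17 kJ/mol.
OSPE = CFSE(oct) − CFSE(tet) = -56 − (-17) = -39 kJ/mol.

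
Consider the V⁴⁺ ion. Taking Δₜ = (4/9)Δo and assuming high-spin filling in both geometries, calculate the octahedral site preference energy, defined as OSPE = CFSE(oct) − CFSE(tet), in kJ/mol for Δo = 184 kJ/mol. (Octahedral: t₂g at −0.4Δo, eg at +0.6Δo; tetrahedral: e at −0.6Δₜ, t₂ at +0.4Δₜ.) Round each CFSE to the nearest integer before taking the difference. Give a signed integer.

V sits in group 5; removing 4 electrons leaves V⁴⁺ with 5 − 4 = 1 d electrons.
Octahedral (high-spin): t2g^1 e_g^0, CFSE = 1(−0.4) + 0(+0.6) = -0.4Δo = -0.4 × 184 = -74 kJ/mol.
Tetrahedral: e^1 t2^0, CFSE = 1(−0.6) + 0(+0.4) = -0.6Δₜ = -0.6 × (4/9) × 184 = -49 kJ/mol.
OSPE = CFSE(oct) − CFSE(tet) = -74 − (-49) = -25 kJ/mol.

-25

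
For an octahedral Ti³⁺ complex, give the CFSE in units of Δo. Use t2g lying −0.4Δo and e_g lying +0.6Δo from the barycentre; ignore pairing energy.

Ti³⁺: group 4, so d-count = 4 − 3 = 1.
Configuration: t2g^1 e_g^0.
CFSE = 1(-0.4Δo) + 0(0.6Δo) = -0.4Δo + 0.0Δo = -0.4Δo.

-0.4 Δo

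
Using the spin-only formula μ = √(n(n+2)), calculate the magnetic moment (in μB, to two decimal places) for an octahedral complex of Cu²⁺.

Cu²⁺: group 11, so d-count = 11 − 2 = 9.
For octahedral d⁹ the high- and low-spin configurations coincide.
Configuration: t2g^6 e_g^3 → 1 unpaired electron.
μ(spin-only) = √[1(1+2)] = √3 ≈ 1.73 μB.

1.73 μB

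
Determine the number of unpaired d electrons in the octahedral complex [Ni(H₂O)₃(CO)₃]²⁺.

Ligand charges: 3×(+0) from H₂O and 3×(+0) from CO sum to +0; with overall charge +2, Ni is +2.
Ni is in group 10, so Ni²⁺ is d⁸ (10 − 2 = 8).
Configuration: t₂g⁶ eg², giving 2 unpaired electrons.

2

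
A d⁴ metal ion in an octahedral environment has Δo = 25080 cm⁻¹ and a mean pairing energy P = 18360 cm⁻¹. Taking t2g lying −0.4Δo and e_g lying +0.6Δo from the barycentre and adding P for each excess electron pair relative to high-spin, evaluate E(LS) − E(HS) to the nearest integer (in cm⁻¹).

In the high-spin limit (t2g^3 e_g^1) the orbital term is -0.6Δo = -15048 cm⁻¹, with no excess pairing.
For low-spin the configuration is t2g^4 e_g^0: orbital energy -1.6 × 25080 = -40128 cm⁻¹, and 1 additional pair relative to high-spin adds 18360 cm⁻¹, giving -21768 cm⁻¹.
E(LS) − E(HS) = -21768 − (-15048) = -6720 cm⁻¹.

-6720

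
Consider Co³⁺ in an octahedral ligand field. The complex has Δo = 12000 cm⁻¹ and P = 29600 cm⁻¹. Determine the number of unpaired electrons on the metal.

Co is in group 9, so Co³⁺ is d⁶ (9 − 3 = 6).
Since Δo = 12000 cm⁻¹ < P = 29600 cm⁻¹, the complex adopts the high-spin configuration.
Configuration: t₂g⁴ eg².
Unpaired electrons: 4.

4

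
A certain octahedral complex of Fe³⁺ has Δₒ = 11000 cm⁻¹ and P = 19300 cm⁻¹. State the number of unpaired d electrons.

Fe³⁺: group 8, so d-count = 8 − 3 = 5.
With Δₒ < P the complex is high-spin.
Configuration: t₂g³ eg².
Unpaired electrons: 5.

5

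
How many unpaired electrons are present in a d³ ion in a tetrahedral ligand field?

3

Tetrahedral fields are weak (Δₜ ≈ 4/9 Δₒ), so electrons fill high-spin.
Configuration: e^2 t2^1, giving 3 unpaired electrons.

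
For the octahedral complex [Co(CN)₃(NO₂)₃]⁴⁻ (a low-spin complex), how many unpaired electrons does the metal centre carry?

1

Ligand charges: 3×(-1) from CN⁻ and 3×(-1) from NO₂⁻ sum to -6; with overall charge -4, Co is +2.
Co²⁺: group 9, so d-count = 9 − 2 = 7.
Configuration: t₂g⁶ eg¹, giving 1 unpaired electron.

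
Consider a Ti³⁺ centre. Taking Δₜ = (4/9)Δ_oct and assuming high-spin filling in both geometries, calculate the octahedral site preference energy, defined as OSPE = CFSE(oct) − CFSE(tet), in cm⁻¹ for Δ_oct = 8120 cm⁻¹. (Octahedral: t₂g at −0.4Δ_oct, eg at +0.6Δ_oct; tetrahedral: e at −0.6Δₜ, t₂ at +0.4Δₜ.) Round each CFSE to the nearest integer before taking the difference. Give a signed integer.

Ti is in group 4, so Ti³⁺ is d¹ (4 − 3 = 1).
In an octahedral site d¹ (HS) is t₂g¹ eg⁰, giving CFSE(oct) = -0.4Δ_oct = -3248 cm⁻¹.
Tetrahedral e¹ t₂⁰ gives -0.6Δₜ = -0.6 × (4/9) × 8120 = -2165 cm⁻¹.
OSPE = -3248 − (-2165) = -1083 cm⁻¹.

-1083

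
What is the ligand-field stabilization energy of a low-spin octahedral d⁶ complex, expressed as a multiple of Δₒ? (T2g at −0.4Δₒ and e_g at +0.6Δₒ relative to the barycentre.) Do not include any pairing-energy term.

-2.4 Δₒ

Configuration: t2g^6 e_g^0.
CFSE = 6(-0.4Δₒ) + 0(0.6Δₒ) = -2.4Δₒ + 0.0Δₒ = -2.4Δₒ.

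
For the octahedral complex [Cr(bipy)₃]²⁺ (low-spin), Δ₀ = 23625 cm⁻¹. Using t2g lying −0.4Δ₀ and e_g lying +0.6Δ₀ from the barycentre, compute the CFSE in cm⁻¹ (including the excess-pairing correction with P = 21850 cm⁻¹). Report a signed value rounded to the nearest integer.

bipy is neutral, so the +2 overall charge sits on Cr: oxidation state +2.
Cr sits in group 6; removing 2 electrons leaves Cr²⁺ with 6 − 2 = 4 d electrons.
Configuration: t2g^4 e_g^0.
CFSE(orbital) = 4×(-0.4Δ₀) + 0×(0.6Δ₀) = -1.6Δ₀; with Δ₀ = 23625 cm⁻¹ that is -37800 cm⁻¹.
Pairing penalty: 1 pair vs 0 in the high-spin reference → 1 extra × P = 21850 cm⁻¹.
Combining: -37800 + 21850 = -15950 cm⁻¹.

-15950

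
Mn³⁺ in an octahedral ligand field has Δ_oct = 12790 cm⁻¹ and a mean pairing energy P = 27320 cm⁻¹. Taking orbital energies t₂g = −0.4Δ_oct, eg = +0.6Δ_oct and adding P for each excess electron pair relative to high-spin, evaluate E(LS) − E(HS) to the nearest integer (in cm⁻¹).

Mn is in group 7, so Mn³⁺ is d⁴ (7 − 3 = 4).
High-spin d⁴ fills as t₂g³ eg¹ with CFSE 3(−0.4) + 1(+0.6) = -0.6Δ_oct = -7674 cm⁻¹.
For low-spin the configuration is t₂g⁴ eg⁰: orbital energy -1.6 × 12790 = -20464 cm⁻¹, and 1 additional pair relative to high-spin adds 27320 cm⁻¹, giving 6856 cm⁻¹.
Thus E(LS) − E(HS) = 14530 cm⁻¹.

14530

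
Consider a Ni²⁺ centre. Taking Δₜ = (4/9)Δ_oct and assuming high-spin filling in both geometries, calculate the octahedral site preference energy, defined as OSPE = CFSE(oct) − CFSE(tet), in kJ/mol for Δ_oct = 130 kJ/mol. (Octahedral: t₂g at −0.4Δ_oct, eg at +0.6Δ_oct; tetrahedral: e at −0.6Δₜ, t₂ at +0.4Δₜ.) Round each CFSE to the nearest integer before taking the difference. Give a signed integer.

Group 10 minus oxidation state +2 gives a d⁸ configuration for Ni²⁺.
In an octahedral site d⁸ (HS) is t₂g⁶ eg², giving CFSE(oct) = -1.2Δ_oct = -156 kJ/mol.
Tetrahedral e⁴ t₂⁴ gives -0.8Δₜ = -0.8 × (4/9) × 130 = -46 kJ/mol.
OSPE = CFSE(oct) − CFSE(tet) = -156 − (-46) = -110 kJ/mol.

-110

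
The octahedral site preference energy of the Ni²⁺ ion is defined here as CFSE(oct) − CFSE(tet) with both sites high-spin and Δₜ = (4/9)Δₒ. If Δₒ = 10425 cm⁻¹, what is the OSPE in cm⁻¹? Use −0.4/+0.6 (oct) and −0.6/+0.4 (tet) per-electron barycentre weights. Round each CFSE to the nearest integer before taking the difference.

-8803

Ni is in group 10, so Ni²⁺ is d⁸ (10 − 2 = 8).
In an octahedral site d⁸ (HS) is t₂g⁶ eg², giving CFSE(oct) = -1.2Δₒ = -12510 cm⁻¹.
In a tetrahedral site the filling is e⁴ t₂⁴: CFSE(tet) = -0.8Δₜ = -0.8 × (4/9)(10425) = -3707 cm⁻¹.
OSPE = CFSE(oct) − CFSE(tet) = -12510 − (-3707) = -8803 cm⁻¹.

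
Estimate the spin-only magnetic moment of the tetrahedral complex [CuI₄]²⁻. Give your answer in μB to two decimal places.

Each I⁻ contributes -1; 4 × (-1) = -4. With overall charge -2, Cu is in the +2 oxidation state.
Cu is in group 11, so Cu²⁺ is d⁹ (11 − 2 = 9).
Tetrahedral fields are weak (Δₜ ≈ 4/9 Δₒ), so electrons fill high-spin.
Configuration: e⁴ t₂⁵ → 1 unpaired electron.
μ(spin-only) = √[1(1+2)] = √3 ≈ 1.73 μB.

1.73 μB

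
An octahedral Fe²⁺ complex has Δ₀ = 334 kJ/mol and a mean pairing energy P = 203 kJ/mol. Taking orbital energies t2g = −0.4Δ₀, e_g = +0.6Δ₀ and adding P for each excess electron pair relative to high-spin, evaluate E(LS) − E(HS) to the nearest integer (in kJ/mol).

-262

Fe sits in group 8; removing 2 electrons leaves Fe²⁺ with 8 − 2 = 6 d electrons.
In the high-spin limit (t2g^4 e_g^2) the orbital term is -0.4Δ₀ = -134 kJ/mol, with no excess pairing.
For low-spin the configuration is t2g^6 e_g^0: orbital energy -2.4 × 334 = -802 kJ/mol, and 2 additional pairs relative to high-spin add 406 kJ/mol, giving -396 kJ/mol.
Thus E(LS) − E(HS) = -262 kJ/mol.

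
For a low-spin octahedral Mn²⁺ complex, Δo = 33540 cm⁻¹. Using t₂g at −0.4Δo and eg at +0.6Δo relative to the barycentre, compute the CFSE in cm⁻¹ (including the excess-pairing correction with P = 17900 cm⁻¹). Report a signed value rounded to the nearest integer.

-31280

Mn is in group 7, so Mn²⁺ is d⁵ (7 − 2 = 5).
The d⁵ electrons fill as t₂g⁵ eg⁰.
The orbital stabilization is -2.0Δo = -2.0 × 33540 = -67080 cm⁻¹.
Relative to high-spin t₂g³ eg² (0 paired), the low-spin configuration has 2 additional pairs, contributing +2 × 17900 = +35800 cm⁻¹.
Combining: -67080 + 35800 = -31280 cm⁻¹.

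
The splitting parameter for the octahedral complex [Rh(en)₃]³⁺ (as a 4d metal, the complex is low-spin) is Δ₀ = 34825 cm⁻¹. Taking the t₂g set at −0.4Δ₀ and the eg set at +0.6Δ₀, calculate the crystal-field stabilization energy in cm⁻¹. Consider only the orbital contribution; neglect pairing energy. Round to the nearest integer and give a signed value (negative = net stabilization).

-83580

en is neutral, so the +3 overall charge sits on Rh: oxidation state +3.
Rh sits in group 9; removing 3 electrons leaves Rh³⁺ with 9 − 3 = 6 d electrons.
The d⁶ electrons fill as t₂g⁶ eg⁰.
The orbital stabilization is -2.4Δ₀ = -2.4 × 34825 = -83580 cm⁻¹.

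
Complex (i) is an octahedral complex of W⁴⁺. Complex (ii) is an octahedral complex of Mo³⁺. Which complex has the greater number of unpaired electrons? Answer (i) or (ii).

(ii)

(i): W sits in group 6; removing 4 electrons leaves W⁴⁺ with 6 − 4 = 2 d electrons; t2g^2 e_g^0 → 2 unpaired.
(ii): Mo sits in group 6; removing 3 electrons leaves Mo³⁺ with 6 − 3 = 3 d electrons; t₂g³ eg⁰ → 3 unpaired.
So (ii) has more unpaired electrons.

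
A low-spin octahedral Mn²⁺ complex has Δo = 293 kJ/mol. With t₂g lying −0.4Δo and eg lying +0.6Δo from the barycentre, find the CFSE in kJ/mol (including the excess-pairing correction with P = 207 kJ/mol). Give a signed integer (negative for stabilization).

Mn is in group 7, so Mn²⁺ is d⁵ (7 − 2 = 5).
Electron filling gives t₂g⁵ eg⁰.
The orbital stabilization is -2.0Δo = -2.0 × 293 = -586 kJ/mol.
High-spin d⁵ would be t₂g³ eg² with 0 pairs; low-spin has 2, so 2 excess pairs cost +2P = +414 kJ/mol.
Net CFSE = -586 + 414 = -172 kJ/mol.

-172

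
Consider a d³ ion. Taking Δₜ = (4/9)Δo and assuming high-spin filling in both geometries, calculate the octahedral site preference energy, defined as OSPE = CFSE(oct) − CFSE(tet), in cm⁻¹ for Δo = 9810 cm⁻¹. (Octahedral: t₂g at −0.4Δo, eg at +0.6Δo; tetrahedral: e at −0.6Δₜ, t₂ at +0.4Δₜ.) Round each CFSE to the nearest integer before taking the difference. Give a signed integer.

In an octahedral site d³ (HS) is t₂g³ eg⁰, giving CFSE(oct) = -1.2Δo = -11772 cm⁻¹.
Tetrahedral e² t₂¹ gives -0.8Δₜ = -0.8 × (4/9) × 9810 = -3488 cm⁻¹.
OSPE = -11772 − (-3488) = -8284 cm⁻¹.

-8284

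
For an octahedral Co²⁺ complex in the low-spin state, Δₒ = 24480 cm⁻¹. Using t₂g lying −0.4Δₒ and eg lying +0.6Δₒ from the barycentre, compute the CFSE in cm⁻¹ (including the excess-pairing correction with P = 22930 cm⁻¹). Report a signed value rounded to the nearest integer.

-21134

Co is in group 9, so Co²⁺ is d⁷ (9 − 2 = 7).
Electron filling gives t₂g⁶ eg¹.
The orbital stabilization is -1.8Δₒ = -1.8 × 24480 = -44064 cm⁻¹.
Pairing penalty: 3 pairs vs 2 in the high-spin reference → 1 extra × P = 22930 cm⁻¹.
Net CFSE = -44064 + 22930 = -21134 cm⁻¹.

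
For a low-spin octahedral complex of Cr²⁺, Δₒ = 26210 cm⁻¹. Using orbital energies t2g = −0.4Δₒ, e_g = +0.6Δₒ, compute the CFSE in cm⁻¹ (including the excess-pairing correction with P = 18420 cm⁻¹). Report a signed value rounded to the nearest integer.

Cr is in group 6, so Cr²⁺ is d⁴ (6 − 2 = 4).
The d⁴ electrons fill as t2g^4 e_g^0.
Orbital CFSE = 4(-0.4) + 0(0.6) = -1.6Δₒ = -1.6 × 26210 = -41936 cm⁻¹.
Pairing penalty: 1 pair vs 0 in the high-spin reference → 1 extra × P = 18420 cm⁻¹.
Overall CFSE = -41936 + 18420 = -23516 cm⁻¹.

-23516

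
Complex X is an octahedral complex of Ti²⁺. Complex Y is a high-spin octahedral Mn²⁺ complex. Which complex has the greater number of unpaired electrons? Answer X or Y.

Y

X: Ti²⁺: group 4, so d-count = 4 − 2 = 2; t₂g² eg⁰ → 2 unpaired.
Y: Group 7 minus oxidation state +2 gives a d⁵ configuration for Mn²⁺; t₂g³ eg² → 5 unpaired.
So Y has more unpaired electrons.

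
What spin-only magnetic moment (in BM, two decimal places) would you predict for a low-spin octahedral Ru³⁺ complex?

Ru sits in group 8; removing 3 electrons leaves Ru³⁺ with 8 − 3 = 5 d electrons.
Configuration: t₂g⁵ eg⁰ → 1 unpaired electron.
μ(spin-only) = √[1(1+2)] = √3 ≈ 1.73 BM.

1.73 BM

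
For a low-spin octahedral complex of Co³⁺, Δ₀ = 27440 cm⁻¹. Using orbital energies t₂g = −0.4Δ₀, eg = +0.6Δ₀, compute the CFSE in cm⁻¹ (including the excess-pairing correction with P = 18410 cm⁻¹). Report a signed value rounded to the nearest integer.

Co is in group 9, so Co³⁺ is d⁶ (9 − 3 = 6).
The d⁶ electrons fill as t₂g⁶ eg⁰.
The orbital stabilization is -2.4Δ₀ = -2.4 × 27440 = -65856 cm⁻¹.
High-spin d⁶ would be t₂g⁴ eg² with 1 pair; low-spin has 3, so 2 excess pairs cost +2P = +36820 cm⁻¹.
Net CFSE = -65856 + 36820 = -29036 cm⁻¹.

-29036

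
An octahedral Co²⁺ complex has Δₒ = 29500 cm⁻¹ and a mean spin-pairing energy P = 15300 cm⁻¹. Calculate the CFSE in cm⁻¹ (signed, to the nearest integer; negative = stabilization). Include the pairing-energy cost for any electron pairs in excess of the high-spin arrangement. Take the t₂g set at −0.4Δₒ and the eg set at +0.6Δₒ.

Group 9 minus oxidation state +2 gives a d⁷ configuration for Co²⁺.
Here Δₒ > P (29500 > 15300), so the low-spin state is favoured.
Configuration: t₂g⁶ eg¹.
Orbital CFSE = -1.8Δₒ = -1.8 × 29500 = -53100 cm⁻¹.
Excess pairs vs high-spin: 3 − 2 = 1; pairing cost = +15300 cm⁻¹.
Net CFSE = -53100 + 15300 = -37800 cm⁻¹.

-37800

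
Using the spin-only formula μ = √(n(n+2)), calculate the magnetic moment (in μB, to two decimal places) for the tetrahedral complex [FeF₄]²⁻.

Each F⁻ contributes -1; 4 × (-1) = -4. With overall charge -2, Fe is in the +2 oxidation state.
Fe sits in group 8; removing 2 electrons leaves Fe²⁺ with 8 − 2 = 6 d electrons.
Tetrahedral fields are weak (Δₜ ≈ 4/9 Δₒ), so electrons fill high-spin.
Configuration: e³ t₂³ → 4 unpaired electrons.
μ(spin-only) = √[4(4+2)] = √24 ≈ 4.90 μB.

4.90 μB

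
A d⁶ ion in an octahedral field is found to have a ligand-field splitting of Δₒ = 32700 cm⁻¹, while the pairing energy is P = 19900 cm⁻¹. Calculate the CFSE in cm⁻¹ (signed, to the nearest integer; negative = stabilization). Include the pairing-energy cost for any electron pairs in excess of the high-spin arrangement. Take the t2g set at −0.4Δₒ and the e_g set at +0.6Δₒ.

-38680

Δₒ > P, so pairing is preferred: the ground state is low-spin.
Filling d⁶ accordingly: t2g^6 e_g^0.
Orbital CFSE = -2.4Δₒ = -2.4 × 32700 = -78480 cm⁻¹.
Excess pairs vs high-spin: 3 − 1 = 2; pairing cost = +39800 cm⁻¹.
Net CFSE = -78480 + 39800 = -38680 cm⁻¹.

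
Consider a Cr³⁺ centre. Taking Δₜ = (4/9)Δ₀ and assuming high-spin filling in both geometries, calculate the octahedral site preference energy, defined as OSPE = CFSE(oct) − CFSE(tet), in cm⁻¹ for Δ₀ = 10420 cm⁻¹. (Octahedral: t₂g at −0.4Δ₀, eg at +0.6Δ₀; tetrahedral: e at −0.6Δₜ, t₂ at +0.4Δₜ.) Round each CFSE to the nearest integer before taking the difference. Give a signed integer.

-8799

Cr is in group 6, so Cr³⁺ is d³ (6 − 3 = 3).
In an octahedral site d³ (HS) is t₂g³ eg⁰, giving CFSE(oct) = -1.2Δ₀ = -12504 cm⁻¹.
Tetrahedral: e² t₂¹, CFSE = 2(−0.6) + 1(+0.4) = -0.8Δₜ = -0.8 × (4/9) × 10420 = -3705 cm⁻¹.
OSPE = -12504 − (-3705) = -8799 cm⁻¹.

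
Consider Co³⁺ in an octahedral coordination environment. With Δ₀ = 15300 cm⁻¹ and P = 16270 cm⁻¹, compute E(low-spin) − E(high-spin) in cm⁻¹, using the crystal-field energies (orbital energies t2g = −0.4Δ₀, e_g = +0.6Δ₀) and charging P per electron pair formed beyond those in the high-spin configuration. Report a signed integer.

Co is in group 9, so Co³⁺ is d⁶ (9 − 3 = 6).
High-spin d⁶ fills as t2g^4 e_g^2 with CFSE 4(−0.4) + 2(+0.6) = -0.4Δ₀ = -6120 cm⁻¹.
Low-spin: t2g^6 e_g^0, orbital CFSE = -2.4Δ₀ = -36720 cm⁻¹; plus 2 excess pairs × P = +32540 cm⁻¹; total -4180 cm⁻¹.
Thus E(LS) − E(HS) = 1940 cm⁻¹.

1940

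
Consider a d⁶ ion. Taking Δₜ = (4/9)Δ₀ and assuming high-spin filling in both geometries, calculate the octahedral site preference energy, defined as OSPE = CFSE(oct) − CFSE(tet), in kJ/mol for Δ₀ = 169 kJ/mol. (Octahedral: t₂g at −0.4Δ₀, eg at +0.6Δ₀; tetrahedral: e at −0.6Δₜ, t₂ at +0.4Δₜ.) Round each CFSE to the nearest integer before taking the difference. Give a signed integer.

-23

Octahedral high-spin t₂g⁴ eg²: CFSE = -0.4 × 169 = -68 kJ/mol.
Tetrahedral e³ t₂³ gives -0.6Δₜ = -0.6 × (4/9) × 169 = -45 kJ/mol.
OSPE = CFSE(oct) − CFSE(tet) = -68 − (-45) = -23 kJ/mol.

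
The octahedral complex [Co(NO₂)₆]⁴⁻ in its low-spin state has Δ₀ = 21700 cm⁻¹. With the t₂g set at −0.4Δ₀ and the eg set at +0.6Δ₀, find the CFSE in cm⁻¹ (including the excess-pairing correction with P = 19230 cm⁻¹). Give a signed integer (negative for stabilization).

-19830

Each NO₂⁻ contributes -1; 6 × (-1) = -6. With overall charge -4, Co is in the +2 oxidation state.
Co is in group 9, so Co²⁺ is d⁷ (9 − 2 = 7).
Electron filling gives t₂g⁶ eg¹.
CFSE(orbital) = 6×(-0.4Δ₀) + 1×(0.6Δ₀) = -1.8Δ₀; with Δ₀ = 21700 cm⁻¹ that is -39060 cm⁻¹.
Relative to high-spin t₂g⁵ eg² (2 paired), the low-spin configuration has 1 additional pair, contributing +1 × 19230 = +19230 cm⁻¹.
Combining: -39060 + 19230 = -19830 cm⁻¹.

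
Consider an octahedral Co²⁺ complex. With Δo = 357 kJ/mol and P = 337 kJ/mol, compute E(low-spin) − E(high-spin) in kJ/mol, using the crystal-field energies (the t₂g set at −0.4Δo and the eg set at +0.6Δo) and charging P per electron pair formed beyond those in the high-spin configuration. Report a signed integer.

-20

Co is in group 9, so Co²⁺ is d⁷ (9 − 2 = 7).
High-spin: t₂g⁵ eg², CFSE = -0.8Δo = -286 kJ/mol.
Low-spin t₂g⁶ eg¹ gives -1.8Δo = -643 kJ/mol, but forming 1 extra pair costs 1P = 337 kJ/mol, so E(LS) = -643 + 337 = -306 kJ/mol.
E(LS) − E(HS) = -306 − (-286) = -20 kJ/mol.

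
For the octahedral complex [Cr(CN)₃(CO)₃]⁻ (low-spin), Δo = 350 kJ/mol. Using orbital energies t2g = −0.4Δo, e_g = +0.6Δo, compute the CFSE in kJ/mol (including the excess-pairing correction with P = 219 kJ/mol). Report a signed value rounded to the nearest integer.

Ligand charges: 3×(-1) from CN⁻ and 3×(+0) from CO sum to -3; with overall charge -1, Cr is +2.
Cr sits in group 6; removing 2 electrons leaves Cr²⁺ with 6 − 2 = 4 d electrons.
The d⁴ electrons fill as t2g^4 e_g^0.
CFSE(orbital) = 4×(-0.4Δo) + 0×(0.6Δo) = -1.6Δo; with Δo = 350 kJ/mol that is -560 kJ/mol.
High-spin d⁴ would be t2g^3 e_g^1 with 0 pairs; low-spin has 1, so 1 excess pair costs +1P = +219 kJ/mol.
Net CFSE = -560 + 219 = -341 kJ/mol.

-341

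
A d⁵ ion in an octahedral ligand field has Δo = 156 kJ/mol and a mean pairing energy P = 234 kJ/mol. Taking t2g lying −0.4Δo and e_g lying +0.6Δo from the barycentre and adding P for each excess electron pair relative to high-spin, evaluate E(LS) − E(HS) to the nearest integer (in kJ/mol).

High-spin: t2g^3 e_g^2, CFSE = 0.0Δo = 0 kJ/mol.
Low-spin: t2g^5 e_g^0, orbital CFSE = -2.0Δo = -312 kJ/mol; plus 2 excess pairs × P = +468 kJ/mol; total 156 kJ/mol.
E(LS) − E(HS) = 156 − (0) = 156 kJ/mol.

156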